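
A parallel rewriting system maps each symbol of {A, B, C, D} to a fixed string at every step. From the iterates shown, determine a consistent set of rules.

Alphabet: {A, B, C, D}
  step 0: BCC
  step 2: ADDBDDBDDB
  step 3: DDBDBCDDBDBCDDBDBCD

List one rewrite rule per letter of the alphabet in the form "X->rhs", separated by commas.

  step 2 ⇒ step 3: ADDBDDBDDB ⇒ D·DB·DB·CD·DB·DB·CD·DB·DB·CD
    A ↦ D
    B ↦ CD
    D ↦ DB
    C ↦ AD  (constrained at step 0)

A->D, B->CD, C->AD, D->DB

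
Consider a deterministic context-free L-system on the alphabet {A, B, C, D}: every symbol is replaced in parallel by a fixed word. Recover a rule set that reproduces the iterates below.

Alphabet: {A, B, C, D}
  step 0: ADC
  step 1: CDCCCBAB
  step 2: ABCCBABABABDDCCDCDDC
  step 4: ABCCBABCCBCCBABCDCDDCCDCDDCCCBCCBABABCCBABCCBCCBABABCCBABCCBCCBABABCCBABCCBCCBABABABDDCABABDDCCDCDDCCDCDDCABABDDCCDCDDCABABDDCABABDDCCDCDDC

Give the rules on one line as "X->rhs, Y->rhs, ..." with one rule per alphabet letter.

  step 1 ⇒ step 2: CDCCCBAB ⇒ AB·CCB·AB·AB·AB·DDC·CDC·DDC
    A ↦ CDC
    B ↦ DDC
    C ↦ AB
    D ↦ CCB

A->CDC, B->DDC, C->AB, D->CCB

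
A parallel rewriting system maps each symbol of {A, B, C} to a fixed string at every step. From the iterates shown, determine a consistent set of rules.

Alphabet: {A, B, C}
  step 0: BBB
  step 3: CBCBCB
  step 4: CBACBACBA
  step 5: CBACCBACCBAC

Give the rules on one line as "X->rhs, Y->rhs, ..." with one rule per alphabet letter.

  step 4 ⇒ step 5: CBACBACBA ⇒ CB·A·C·CB·A·C·CB·A·C
    A ↦ C
    B ↦ A
    C ↦ CB

A->C, B->A, C->CB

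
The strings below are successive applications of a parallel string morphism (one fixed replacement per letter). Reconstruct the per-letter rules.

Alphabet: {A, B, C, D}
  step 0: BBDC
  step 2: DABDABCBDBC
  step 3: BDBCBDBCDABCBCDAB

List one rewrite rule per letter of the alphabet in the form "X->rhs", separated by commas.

  step 2 ⇒ step 3: DABDABCBDBC ⇒ B·DB·C·B·DB·C·DAB·C·B·C·DAB
    A ↦ DB
    B ↦ C
    C ↦ DAB
    D ↦ B

A->DB, B->C, C->DAB, D->B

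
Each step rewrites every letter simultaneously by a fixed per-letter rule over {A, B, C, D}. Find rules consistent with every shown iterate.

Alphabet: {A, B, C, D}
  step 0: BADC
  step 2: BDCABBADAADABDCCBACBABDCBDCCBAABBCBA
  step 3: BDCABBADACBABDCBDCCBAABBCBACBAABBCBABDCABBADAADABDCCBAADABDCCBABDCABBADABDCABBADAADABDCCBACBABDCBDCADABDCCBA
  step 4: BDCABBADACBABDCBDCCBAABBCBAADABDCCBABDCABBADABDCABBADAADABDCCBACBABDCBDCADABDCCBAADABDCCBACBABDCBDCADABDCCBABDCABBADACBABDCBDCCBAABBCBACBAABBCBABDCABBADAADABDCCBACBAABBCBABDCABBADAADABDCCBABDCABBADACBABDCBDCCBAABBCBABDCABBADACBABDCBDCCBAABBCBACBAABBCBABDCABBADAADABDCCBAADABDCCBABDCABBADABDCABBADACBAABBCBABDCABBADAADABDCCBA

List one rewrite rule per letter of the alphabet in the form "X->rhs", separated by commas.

  step 3 ⇒ step 4: BDCABBADACBABDCBDCCBAABBCBACBAABBCBABDCABBADAADABDCCBAADABDCCBABDCABBADABDCABBADAADABDCCBACBABDCBDCADABDCCBA ⇒ BDC·ABB·ADA·CBA·BDC·BDC·CBA·ABB·CBA·ADA·BDC·CBA·BDC·ABB·ADA·BDC·ABB·ADA·ADA·BDC·CBA·CBA·BDC·BDC·ADA·BDC·CBA·ADA·BDC·CBA·CBA·BDC·BDC·ADA·BDC·CBA·BDC·ABB·ADA·CBA·BDC·BDC·CBA·ABB·CBA·CBA·ABB·CBA·BDC·ABB·ADA·ADA·BDC·CBA·CBA·ABB·CBA·BDC·ABB·ADA·ADA·BDC·CBA·BDC·ABB·ADA·CBA·BDC·BDC·CBA·ABB·CBA·BDC·ABB·ADA·CBA·BDC·BDC·CBA·ABB·CBA·CBA·ABB·CBA·BDC·ABB·ADA·ADA·BDC·CBA·ADA·BDC·CBA·BDC·ABB·ADA·BDC·ABB·ADA·CBA·ABB·CBA·BDC·ABB·ADA·ADA·BDC·CBA
    A ↦ CBA
    B ↦ BDC
    C ↦ ADA
    D ↦ ABB

A->CBA, B->BDC, C->ADA, D->ABB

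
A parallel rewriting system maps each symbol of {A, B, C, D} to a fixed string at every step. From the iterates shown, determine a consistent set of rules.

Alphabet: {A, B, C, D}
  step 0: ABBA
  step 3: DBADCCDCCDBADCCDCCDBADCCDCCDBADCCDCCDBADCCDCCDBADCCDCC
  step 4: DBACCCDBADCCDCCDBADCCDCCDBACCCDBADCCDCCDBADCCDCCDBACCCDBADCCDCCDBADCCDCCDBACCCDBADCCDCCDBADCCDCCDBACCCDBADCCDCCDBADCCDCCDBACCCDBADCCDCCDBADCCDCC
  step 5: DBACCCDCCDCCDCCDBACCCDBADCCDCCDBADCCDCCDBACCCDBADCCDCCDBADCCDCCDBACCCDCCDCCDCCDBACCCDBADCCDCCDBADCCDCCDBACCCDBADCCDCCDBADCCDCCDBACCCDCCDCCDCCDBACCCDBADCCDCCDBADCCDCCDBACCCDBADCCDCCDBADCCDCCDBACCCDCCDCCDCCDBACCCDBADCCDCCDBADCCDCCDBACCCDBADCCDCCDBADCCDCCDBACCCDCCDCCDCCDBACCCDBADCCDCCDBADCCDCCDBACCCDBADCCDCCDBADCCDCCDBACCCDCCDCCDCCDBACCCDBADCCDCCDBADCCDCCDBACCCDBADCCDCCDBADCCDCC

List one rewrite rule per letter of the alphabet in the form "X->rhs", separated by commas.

A->C, B->CC, C->DCC, D->DBA

  step 4 ⇒ step 5: DBACCCDBADCCDCCDBADCCDCCDBACCCDBADCCDCCDBADCCDCCDBACCCDBADCCDCCDBADCCDCCDBACCCDBADCCDCCDBADCCDCCDBACCCDBADCCDCCDBADCCDCCDBACCCDBADCCDCCDBADCCDCC ⇒ DBA·CC·C·DCC·DCC·DCC·DBA·CC·C·DBA·DCC·DCC·DBA·DCC·DCC·DBA·CC·C·DBA·DCC·DCC·DBA·DCC·DCC·DBA·CC·C·DCC·DCC·DCC·DBA·CC·C·DBA·DCC·DCC·DBA·DCC·DCC·DBA·CC·C·DBA·DCC·DCC·DBA·DCC·DCC·DBA·CC·C·DCC·DCC·DCC·DBA·CC·C·DBA·DCC·DCC·DBA·DCC·DCC·DBA·CC·C·DBA·DCC·DCC·DBA·DCC·DCC·DBA·CC·C·DCC·DCC·DCC·DBA·CC·C·DBA·DCC·DCC·DBA·DCC·DCC·DBA·CC·C·DBA·DCC·DCC·DBA·DCC·DCC·DBA·CC·C·DCC·DCC·DCC·DBA·CC·C·DBA·DCC·DCC·DBA·DCC·DCC·DBA·CC·C·DBA·DCC·DCC·DBA·DCC·DCC·DBA·CC·C·DCC·DCC·DCC·DBA·CC·C·DBA·DCC·DCC·DBA·DCC·DCC·DBA·CC·C·DBA·DCC·DCC·DBA·DCC·DCC
    A ↦ C
    B ↦ CC
    C ↦ DCC
    D ↦ DBA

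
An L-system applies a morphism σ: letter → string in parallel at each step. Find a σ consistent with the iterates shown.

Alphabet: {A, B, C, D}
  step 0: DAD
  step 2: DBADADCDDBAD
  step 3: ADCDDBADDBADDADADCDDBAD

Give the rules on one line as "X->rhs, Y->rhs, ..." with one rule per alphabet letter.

  step 2 ⇒ step 3: DBADADCDDBAD ⇒ AD·CD·DB·AD·DB·AD·D·AD·AD·CD·DB·AD
    A ↦ DB
    B ↦ CD
    C ↦ D
    D ↦ AD

A->DB, B->CD, C->D, D->AD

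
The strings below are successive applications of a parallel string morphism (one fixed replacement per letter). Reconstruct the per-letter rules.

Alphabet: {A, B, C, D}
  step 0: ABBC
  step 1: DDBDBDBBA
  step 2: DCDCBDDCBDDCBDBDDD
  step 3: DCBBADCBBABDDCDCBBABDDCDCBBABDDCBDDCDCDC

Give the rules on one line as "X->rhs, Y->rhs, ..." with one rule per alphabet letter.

  step 2 ⇒ step 3: DCDCBDDCBDDCBDBDDD ⇒ DC·BBA·DC·BBA·BD·DC·DC·BBA·BD·DC·DC·BBA·BD·DC·BD·DC·DC·DC
    B ↦ BD
    C ↦ BBA
    D ↦ DC
  step 0 ⇒ step 1: ABBC ⇒ DD·BD·BD·BBA
    A ↦ DD

A->DD, B->BD, C->BBA, D->DC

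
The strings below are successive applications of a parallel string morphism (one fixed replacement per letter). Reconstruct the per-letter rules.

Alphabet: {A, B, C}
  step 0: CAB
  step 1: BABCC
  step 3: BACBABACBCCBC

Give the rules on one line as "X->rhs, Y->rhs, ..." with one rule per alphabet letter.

A->BC, B->C, C->BA

  step 0 ⇒ step 1: CAB ⇒ BA·BC·C
    A ↦ BC
    B ↦ C
    C ↦ BA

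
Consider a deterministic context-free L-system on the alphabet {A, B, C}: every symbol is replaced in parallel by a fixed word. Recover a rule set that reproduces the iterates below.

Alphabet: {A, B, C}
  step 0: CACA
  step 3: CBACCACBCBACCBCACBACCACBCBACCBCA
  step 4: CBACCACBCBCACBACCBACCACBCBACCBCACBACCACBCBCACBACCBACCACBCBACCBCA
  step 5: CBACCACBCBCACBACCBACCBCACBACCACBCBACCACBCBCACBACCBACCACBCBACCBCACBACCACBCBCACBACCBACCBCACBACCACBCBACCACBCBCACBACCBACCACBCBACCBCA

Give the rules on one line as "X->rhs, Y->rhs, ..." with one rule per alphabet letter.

A->CA, B->AC, C->CB

  step 4 ⇒ step 5: CBACCACBCBCACBACCBACCACBCBACCBCACBACCACBCBCACBACCBACCACBCBACCBCA ⇒ CB·AC·CA·CB·CB·CA·CB·AC·CB·AC·CB·CA·CB·AC·CA·CB·CB·AC·CA·CB·CB·CA·CB·AC·CB·AC·CA·CB·CB·AC·CB·CA·CB·AC·CA·CB·CB·CA·CB·AC·CB·AC·CB·CA·CB·AC·CA·CB·CB·AC·CA·CB·CB·CA·CB·AC·CB·AC·CA·CB·CB·AC·CB·CA
    A ↦ CA
    B ↦ AC
    C ↦ CB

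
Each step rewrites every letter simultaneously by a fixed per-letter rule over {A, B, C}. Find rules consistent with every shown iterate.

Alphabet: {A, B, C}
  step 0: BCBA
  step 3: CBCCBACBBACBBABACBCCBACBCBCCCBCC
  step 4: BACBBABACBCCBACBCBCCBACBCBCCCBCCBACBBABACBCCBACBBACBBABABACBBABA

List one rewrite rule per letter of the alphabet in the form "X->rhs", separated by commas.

  step 3 ⇒ step 4: CBCCBACBBACBBABACBCCBACBCBCCCBCC ⇒ BA·CB·BA·BA·CB·CC·BA·CB·CB·CC·BA·CB·CB·CC·CB·CC·BA·CB·BA·BA·CB·CC·BA·CB·BA·CB·BA·BA·BA·CB·BA·BA
    A ↦ CC
    B ↦ CB
    C ↦ BA

A->CC, B->CB, C->BA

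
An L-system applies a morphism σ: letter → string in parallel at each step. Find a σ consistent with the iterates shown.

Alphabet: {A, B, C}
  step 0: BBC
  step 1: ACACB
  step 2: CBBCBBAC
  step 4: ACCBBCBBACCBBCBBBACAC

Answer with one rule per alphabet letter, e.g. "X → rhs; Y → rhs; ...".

A->CB, B->AC, C->B

  step 1 ⇒ step 2: ACACB ⇒ CB·B·CB·B·AC
    A ↦ CB
    B ↦ AC
    C ↦ B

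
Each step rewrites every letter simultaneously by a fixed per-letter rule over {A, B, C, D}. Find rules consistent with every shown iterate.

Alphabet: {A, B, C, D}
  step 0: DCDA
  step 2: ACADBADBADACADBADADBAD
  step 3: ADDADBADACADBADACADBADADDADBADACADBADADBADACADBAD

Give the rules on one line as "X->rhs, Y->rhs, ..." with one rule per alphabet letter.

  step 2 ⇒ step 3: ACADBADBADACADBADADBAD ⇒ AD·D·AD·BAD·AC·AD·BAD·AC·AD·BAD·AD·D·AD·BAD·AC·AD·BAD·AD·BAD·AC·AD·BAD
    A ↦ AD
    B ↦ AC
    C ↦ D
    D ↦ BAD

A->AD, B->AC, C->D, D->BAD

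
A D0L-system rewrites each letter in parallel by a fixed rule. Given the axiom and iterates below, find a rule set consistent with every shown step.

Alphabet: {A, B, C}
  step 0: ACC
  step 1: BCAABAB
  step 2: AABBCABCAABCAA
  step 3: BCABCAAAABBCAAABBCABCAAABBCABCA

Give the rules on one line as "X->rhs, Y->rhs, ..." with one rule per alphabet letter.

A->BCA, B->A, C->AB

  step 2 ⇒ step 3: AABBCABCAABCAA ⇒ BCA·BCA·A·A·AB·BCA·A·AB·BCA·BCA·A·AB·BCA·BCA
    A ↦ BCA
    B ↦ A
    C ↦ AB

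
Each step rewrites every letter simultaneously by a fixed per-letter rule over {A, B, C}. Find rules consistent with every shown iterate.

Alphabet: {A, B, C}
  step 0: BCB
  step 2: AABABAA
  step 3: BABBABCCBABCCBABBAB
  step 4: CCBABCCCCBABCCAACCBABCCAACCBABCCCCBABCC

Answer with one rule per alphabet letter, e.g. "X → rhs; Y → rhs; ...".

A->BAB, B->CC, C->A

  step 3 ⇒ step 4: BABBABCCBABCCBABBAB ⇒ CC·BAB·CC·CC·BAB·CC·A·A·CC·BAB·CC·A·A·CC·BAB·CC·CC·BAB·CC
    A ↦ BAB
    B ↦ CC
    C ↦ A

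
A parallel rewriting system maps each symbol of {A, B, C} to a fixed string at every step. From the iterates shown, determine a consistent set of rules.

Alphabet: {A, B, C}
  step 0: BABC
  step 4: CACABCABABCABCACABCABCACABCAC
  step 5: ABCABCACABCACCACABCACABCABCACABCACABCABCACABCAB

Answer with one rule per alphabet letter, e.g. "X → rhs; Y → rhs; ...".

A->C, B->AC, C->AB

  step 4 ⇒ step 5: CACABCABABCABCACABCABCACABCAC ⇒ AB·C·AB·C·AC·AB·C·AC·C·AC·AB·C·AC·AB·C·AB·C·AC·AB·C·AC·AB·C·AB·C·AC·AB·C·AB
    A ↦ C
    B ↦ AC
    C ↦ AB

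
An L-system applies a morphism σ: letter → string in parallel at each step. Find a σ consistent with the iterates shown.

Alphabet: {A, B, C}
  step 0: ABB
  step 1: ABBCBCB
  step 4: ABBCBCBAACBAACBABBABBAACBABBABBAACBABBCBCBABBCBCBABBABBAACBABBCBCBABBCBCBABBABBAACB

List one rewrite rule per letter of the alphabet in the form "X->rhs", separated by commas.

A->ABB, B->CB, C->AA

  step 0 ⇒ step 1: ABB ⇒ ABB·CB·CB
    A ↦ ABB
    B ↦ CB
    C ↦ AA  (constrained at step 1)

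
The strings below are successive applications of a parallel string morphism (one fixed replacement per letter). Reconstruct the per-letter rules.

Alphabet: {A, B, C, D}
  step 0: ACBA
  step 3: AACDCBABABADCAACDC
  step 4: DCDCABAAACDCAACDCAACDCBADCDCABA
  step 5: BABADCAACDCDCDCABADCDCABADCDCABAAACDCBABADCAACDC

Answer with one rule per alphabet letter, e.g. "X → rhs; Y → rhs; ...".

A->DC, B->AAC, C->A, D->B

  step 4 ⇒ step 5: DCDCABAAACDCAACDCAACDCBADCDCABA ⇒ B·A·B·A·DC·AAC·DC·DC·DC·A·B·A·DC·DC·A·B·A·DC·DC·A·B·A·AAC·DC·B·A·B·A·DC·AAC·DC
    A ↦ DC
    B ↦ AAC
    C ↦ A
    D ↦ B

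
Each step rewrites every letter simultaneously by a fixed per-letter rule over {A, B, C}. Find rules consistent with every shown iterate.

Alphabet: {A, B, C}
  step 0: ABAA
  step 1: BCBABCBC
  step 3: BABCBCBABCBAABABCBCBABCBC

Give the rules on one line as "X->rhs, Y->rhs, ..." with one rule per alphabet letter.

A->BC, B->BA, C->A

  step 0 ⇒ step 1: ABAA ⇒ BC·BA·BC·BC
    A ↦ BC
    B ↦ BA
    C ↦ A  (constrained at step 1)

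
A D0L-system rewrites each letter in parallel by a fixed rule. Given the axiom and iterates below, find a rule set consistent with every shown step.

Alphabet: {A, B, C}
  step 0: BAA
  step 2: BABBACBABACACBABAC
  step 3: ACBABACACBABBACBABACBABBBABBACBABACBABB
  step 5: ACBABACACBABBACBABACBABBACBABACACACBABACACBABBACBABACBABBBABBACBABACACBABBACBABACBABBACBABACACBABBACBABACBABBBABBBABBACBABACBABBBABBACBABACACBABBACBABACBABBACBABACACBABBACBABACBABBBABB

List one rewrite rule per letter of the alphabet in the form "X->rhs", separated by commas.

A->BAB, B->AC, C->B

  step 2 ⇒ step 3: BABBACBABACACBABAC ⇒ AC·BAB·AC·AC·BAB·B·AC·BAB·AC·BAB·B·BAB·B·AC·BAB·AC·BAB·B
    A ↦ BAB
    B ↦ AC
    C ↦ B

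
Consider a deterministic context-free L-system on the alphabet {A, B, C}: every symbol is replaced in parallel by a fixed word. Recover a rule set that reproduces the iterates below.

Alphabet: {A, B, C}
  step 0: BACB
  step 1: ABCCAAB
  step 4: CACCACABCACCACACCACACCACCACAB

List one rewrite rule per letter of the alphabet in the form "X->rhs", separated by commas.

  step 0 ⇒ step 1: BACB ⇒ AB·C·CA·AB
    A ↦ C
    B ↦ AB
    C ↦ CA

A->C, B->AB, C->CA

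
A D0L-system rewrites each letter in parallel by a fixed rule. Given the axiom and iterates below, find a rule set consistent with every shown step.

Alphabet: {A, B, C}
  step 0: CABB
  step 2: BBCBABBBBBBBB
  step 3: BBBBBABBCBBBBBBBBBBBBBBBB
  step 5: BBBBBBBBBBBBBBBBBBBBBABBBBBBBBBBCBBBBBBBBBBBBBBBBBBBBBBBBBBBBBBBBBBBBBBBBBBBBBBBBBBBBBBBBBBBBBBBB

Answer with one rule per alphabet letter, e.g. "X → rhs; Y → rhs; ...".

  step 2 ⇒ step 3: BBCBABBBBBBBB ⇒ BB·BB·BA·BB·C·BB·BB·BB·BB·BB·BB·BB·BB
    A ↦ C
    B ↦ BB
    C ↦ BA

A->C, B->BB, C->BA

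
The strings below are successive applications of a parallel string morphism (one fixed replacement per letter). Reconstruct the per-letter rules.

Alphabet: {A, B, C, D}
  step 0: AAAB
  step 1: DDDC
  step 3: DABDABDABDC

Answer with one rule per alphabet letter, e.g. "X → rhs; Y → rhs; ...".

A->D, B->C, C->AB, D->AC

  step 0 ⇒ step 1: AAAB ⇒ D·D·D·C
    A ↦ D
    B ↦ C
    C ↦ AB  (constrained at step 1)
    D ↦ AC  (constrained at step 1)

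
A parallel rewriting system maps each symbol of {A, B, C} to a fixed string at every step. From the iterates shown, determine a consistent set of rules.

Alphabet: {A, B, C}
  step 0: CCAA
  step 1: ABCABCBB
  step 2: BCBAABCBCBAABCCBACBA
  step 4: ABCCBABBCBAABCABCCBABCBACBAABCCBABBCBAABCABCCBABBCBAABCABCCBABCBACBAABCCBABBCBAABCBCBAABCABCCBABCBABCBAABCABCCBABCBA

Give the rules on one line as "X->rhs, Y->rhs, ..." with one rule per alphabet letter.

  step 1 ⇒ step 2: ABCABCBB ⇒ B·CBA·ABC·B·CBA·ABC·CBA·CBA
    A ↦ B
    B ↦ CBA
    C ↦ ABC

A->B, B->CBA, C->ABC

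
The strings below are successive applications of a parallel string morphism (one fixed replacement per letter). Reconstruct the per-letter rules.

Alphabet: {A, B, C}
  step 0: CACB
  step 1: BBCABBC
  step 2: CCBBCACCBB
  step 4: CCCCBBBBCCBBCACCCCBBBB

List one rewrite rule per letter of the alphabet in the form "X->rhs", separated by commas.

A->CA, B->C, C->BB

  step 1 ⇒ step 2: BBCABBC ⇒ C·C·BB·CA·C·C·BB
    A ↦ CA
    B ↦ C
    C ↦ BB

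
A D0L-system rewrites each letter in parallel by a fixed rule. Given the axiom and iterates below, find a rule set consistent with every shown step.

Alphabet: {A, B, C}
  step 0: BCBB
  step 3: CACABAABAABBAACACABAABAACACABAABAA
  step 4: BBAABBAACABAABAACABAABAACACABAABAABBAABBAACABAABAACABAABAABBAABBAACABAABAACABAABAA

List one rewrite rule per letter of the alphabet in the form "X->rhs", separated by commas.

A->BAA, B->CA, C->B

  step 3 ⇒ step 4: CACABAABAABBAACACABAABAACACABAABAA ⇒ B·BAA·B·BAA·CA·BAA·BAA·CA·BAA·BAA·CA·CA·BAA·BAA·B·BAA·B·BAA·CA·BAA·BAA·CA·BAA·BAA·B·BAA·B·BAA·CA·BAA·BAA·CA·BAA·BAA
    A ↦ BAA
    B ↦ CA
    C ↦ B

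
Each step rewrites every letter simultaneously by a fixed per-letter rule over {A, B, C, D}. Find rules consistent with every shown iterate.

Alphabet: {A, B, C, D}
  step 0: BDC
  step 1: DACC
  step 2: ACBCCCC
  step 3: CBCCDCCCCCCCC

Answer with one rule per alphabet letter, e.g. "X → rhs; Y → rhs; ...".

A->CB, B->D, C->CC, D->A

  step 2 ⇒ step 3: ACBCCCC ⇒ CB·CC·D·CC·CC·CC·CC
    A ↦ CB
    B ↦ D
    C ↦ CC
  step 0 ⇒ step 1: BDC ⇒ D·A·CC
    D ↦ A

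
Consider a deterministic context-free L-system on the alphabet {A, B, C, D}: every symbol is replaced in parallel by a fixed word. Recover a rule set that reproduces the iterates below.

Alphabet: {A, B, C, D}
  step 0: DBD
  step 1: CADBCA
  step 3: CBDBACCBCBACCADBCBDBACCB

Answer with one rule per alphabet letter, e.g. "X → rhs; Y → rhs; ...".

  step 0 ⇒ step 1: DBD ⇒ CA·DB·CA
    B ↦ DB
    D ↦ CA
    A ↦ AC  (constrained at step 1)
    C ↦ CB  (constrained at step 1)

A->AC, B->DB, C->CB, D->CA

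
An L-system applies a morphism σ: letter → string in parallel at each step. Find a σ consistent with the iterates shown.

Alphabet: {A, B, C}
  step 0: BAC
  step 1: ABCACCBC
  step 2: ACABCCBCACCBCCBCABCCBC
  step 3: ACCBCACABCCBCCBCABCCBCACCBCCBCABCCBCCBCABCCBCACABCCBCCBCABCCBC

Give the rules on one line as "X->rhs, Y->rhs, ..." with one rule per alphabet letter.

  step 2 ⇒ step 3: ACABCCBCACCBCCBCABCCBC ⇒ AC·CBC·AC·ABC·CBC·CBC·ABC·CBC·AC·CBC·CBC·ABC·CBC·CBC·ABC·CBC·AC·ABC·CBC·CBC·ABC·CBC
    A ↦ AC
    B ↦ ABC
    C ↦ CBC

A->AC, B->ABC, C->CBC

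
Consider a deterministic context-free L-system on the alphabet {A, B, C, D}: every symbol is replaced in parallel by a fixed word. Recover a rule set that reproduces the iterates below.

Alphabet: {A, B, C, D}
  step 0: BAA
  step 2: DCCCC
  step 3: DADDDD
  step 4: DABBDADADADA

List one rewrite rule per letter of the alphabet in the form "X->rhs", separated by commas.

  step 3 ⇒ step 4: DADDDD ⇒ DA·BB·DA·DA·DA·DA
    A ↦ BB
    D ↦ DA
    B ↦ C  (constrained at step 0)
  step 2 ⇒ step 3: DCCCC ⇒ DA·D·D·D·D
    C ↦ D

A->BB, B->C, C->D, D->DA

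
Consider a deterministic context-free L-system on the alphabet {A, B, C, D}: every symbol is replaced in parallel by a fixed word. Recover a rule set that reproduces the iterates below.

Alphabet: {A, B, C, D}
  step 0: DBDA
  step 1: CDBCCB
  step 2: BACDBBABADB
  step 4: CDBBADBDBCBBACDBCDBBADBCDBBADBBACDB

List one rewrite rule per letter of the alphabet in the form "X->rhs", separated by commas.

A->CB, B->DB, C->BA, D->C

  step 1 ⇒ step 2: CDBCCB ⇒ BA·C·DB·BA·BA·DB
    B ↦ DB
    C ↦ BA
    D ↦ C
  step 0 ⇒ step 1: DBDA ⇒ C·DB·C·CB
    A ↦ CB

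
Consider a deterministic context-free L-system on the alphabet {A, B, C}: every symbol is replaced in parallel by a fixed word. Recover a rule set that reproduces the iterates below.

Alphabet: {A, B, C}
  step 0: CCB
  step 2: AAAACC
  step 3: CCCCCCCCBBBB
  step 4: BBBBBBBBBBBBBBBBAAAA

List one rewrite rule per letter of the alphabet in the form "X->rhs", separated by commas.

  step 3 ⇒ step 4: CCCCCCCCBBBB ⇒ BB·BB·BB·BB·BB·BB·BB·BB·A·A·A·A
    B ↦ A
    C ↦ BB
  step 2 ⇒ step 3: AAAACC ⇒ CC·CC·CC·CC·BB·BB
    A ↦ CC

A->CC, B->A, C->BB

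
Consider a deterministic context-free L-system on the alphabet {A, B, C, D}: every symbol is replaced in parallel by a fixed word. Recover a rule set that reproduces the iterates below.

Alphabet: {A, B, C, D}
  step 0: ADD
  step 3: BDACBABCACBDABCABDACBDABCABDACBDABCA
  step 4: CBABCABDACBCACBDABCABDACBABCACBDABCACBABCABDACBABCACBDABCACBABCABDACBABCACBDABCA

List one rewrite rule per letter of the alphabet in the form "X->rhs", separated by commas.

A->BCA, B->C, C->BDA, D->BA

  step 3 ⇒ step 4: BDACBABCACBDABCABDACBDABCABDACBDABCA ⇒ C·BA·BCA·BDA·C·BCA·C·BDA·BCA·BDA·C·BA·BCA·C·BDA·BCA·C·BA·BCA·BDA·C·BA·BCA·C·BDA·BCA·C·BA·BCA·BDA·C·BA·BCA·C·BDA·BCA
    A ↦ BCA
    B ↦ C
    C ↦ BDA
    D ↦ BA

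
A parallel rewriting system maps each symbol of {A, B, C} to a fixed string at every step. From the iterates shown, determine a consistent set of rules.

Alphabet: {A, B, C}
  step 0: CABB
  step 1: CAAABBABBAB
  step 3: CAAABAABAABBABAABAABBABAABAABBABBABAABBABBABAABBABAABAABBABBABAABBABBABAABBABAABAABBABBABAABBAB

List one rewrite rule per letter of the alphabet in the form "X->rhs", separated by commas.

A->AAB, B->BAB, C->CA

  step 0 ⇒ step 1: CABB ⇒ CA·AAB·BAB·BAB
    A ↦ AAB
    B ↦ BAB
    C ↦ CA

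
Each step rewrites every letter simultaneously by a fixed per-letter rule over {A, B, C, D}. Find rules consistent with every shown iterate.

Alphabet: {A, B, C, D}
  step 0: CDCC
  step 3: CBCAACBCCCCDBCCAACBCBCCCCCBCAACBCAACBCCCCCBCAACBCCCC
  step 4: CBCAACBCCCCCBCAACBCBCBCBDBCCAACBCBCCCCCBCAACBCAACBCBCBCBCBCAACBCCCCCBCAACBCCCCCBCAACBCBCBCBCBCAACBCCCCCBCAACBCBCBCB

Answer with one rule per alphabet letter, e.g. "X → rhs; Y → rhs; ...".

A->CC, B->CAA, C->CB, D->DBC

  step 3 ⇒ step 4: CBCAACBCCCCDBCCAACBCBCCCCCBCAACBCAACBCCCCCBCAACBCCCC ⇒ CB·CAA·CB·CC·CC·CB·CAA·CB·CB·CB·CB·DBC·CAA·CB·CB·CC·CC·CB·CAA·CB·CAA·CB·CB·CB·CB·CB·CAA·CB·CC·CC·CB·CAA·CB·CC·CC·CB·CAA·CB·CB·CB·CB·CB·CAA·CB·CC·CC·CB·CAA·CB·CB·CB·CB
    A ↦ CC
    B ↦ CAA
    C ↦ CB
    D ↦ DBC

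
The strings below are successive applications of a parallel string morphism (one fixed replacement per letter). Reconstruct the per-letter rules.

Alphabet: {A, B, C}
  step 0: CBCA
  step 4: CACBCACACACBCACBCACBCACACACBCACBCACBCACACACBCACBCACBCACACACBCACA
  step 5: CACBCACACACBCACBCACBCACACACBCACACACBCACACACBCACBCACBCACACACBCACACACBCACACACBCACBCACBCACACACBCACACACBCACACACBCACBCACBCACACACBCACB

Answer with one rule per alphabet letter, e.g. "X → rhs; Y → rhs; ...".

A->B, B->A, C->CAC

  step 4 ⇒ step 5: CACBCACACACBCACBCACBCACACACBCACBCACBCACACACBCACBCACBCACACACBCACA ⇒ CAC·B·CAC·A·CAC·B·CAC·B·CAC·B·CAC·A·CAC·B·CAC·A·CAC·B·CAC·A·CAC·B·CAC·B·CAC·B·CAC·A·CAC·B·CAC·A·CAC·B·CAC·A·CAC·B·CAC·B·CAC·B·CAC·A·CAC·B·CAC·A·CAC·B·CAC·A·CAC·B·CAC·B·CAC·B·CAC·A·CAC·B·CAC·B
    A ↦ B
    B ↦ A
    C ↦ CAC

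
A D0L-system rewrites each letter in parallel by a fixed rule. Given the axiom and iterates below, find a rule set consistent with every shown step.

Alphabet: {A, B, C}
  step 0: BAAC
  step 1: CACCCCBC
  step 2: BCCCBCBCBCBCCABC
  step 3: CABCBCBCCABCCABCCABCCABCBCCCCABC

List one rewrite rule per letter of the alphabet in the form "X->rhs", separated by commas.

A->CC, B->CA, C->BC

  step 2 ⇒ step 3: BCCCBCBCBCBCCABC ⇒ CA·BC·BC·BC·CA·BC·CA·BC·CA·BC·CA·BC·BC·CC·CA·BC
    A ↦ CC
    B ↦ CA
    C ↦ BC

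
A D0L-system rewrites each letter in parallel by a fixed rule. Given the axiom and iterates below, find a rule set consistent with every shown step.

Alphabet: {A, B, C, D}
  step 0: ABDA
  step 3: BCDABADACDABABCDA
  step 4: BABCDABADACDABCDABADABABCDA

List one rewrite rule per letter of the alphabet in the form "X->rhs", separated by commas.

  step 3 ⇒ step 4: BCDABADACDABABCDA ⇒ BA·B·C·DA·BA·DA·C·DA·B·C·DA·BA·DA·BA·B·C·DA
    A ↦ DA
    B ↦ BA
    C ↦ B
    D ↦ C

A->DA, B->BA, C->B, D->C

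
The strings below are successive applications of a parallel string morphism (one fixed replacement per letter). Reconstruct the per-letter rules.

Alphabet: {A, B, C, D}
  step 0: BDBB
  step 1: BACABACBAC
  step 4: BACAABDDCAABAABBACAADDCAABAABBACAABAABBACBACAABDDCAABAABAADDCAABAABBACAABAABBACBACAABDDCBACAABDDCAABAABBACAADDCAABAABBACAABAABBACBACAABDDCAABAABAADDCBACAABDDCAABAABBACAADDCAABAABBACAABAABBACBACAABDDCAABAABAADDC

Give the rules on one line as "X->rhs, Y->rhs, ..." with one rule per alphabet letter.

A->AAB, B->BAC, C->DDC, D->A

  step 0 ⇒ step 1: BDBB ⇒ BAC·A·BAC·BAC
    B ↦ BAC
    D ↦ A
    A ↦ AAB  (constrained at step 1)
    C ↦ DDC  (constrained at step 1)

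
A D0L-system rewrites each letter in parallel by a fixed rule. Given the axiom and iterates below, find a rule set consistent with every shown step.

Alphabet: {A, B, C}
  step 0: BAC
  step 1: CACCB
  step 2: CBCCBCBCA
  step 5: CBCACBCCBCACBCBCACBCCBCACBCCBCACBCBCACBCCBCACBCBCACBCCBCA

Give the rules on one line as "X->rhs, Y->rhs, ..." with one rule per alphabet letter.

  step 1 ⇒ step 2: CACCB ⇒ CB·C·CB·CB·CA
    A ↦ C
    B ↦ CA
    C ↦ CB

A->C, B->CA, C->CB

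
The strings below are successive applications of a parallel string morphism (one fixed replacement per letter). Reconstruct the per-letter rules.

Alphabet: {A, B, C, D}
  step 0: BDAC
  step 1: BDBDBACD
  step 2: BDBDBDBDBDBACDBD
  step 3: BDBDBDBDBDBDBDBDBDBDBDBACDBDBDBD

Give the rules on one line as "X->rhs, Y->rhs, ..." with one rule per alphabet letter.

  step 2 ⇒ step 3: BDBDBDBDBDBACDBD ⇒ BD·BD·BD·BD·BD·BD·BD·BD·BD·BD·BD·BA·CD·BD·BD·BD
    A ↦ BA
    B ↦ BD
    C ↦ CD
    D ↦ BD

A->BA, B->BD, C->CD, D->BD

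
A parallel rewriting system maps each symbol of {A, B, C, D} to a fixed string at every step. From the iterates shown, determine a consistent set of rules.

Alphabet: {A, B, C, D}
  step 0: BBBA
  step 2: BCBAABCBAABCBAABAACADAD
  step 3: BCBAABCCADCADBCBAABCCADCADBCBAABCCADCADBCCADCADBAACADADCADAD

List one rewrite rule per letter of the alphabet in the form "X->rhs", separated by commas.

A->CAD, B->BC, C->BAA, D->AD

  step 2 ⇒ step 3: BCBAABCBAABCBAABAACADAD ⇒ BC·BAA·BC·CAD·CAD·BC·BAA·BC·CAD·CAD·BC·BAA·BC·CAD·CAD·BC·CAD·CAD·BAA·CAD·AD·CAD·AD
    A ↦ CAD
    B ↦ BC
    C ↦ BAA
    D ↦ AD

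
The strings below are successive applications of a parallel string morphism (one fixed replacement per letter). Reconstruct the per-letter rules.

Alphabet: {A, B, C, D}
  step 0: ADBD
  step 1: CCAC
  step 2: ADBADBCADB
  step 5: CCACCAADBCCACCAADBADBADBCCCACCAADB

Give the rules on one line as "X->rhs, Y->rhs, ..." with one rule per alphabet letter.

A->C, B->A, C->ADB, D->C

  step 1 ⇒ step 2: CCAC ⇒ ADB·ADB·C·ADB
    A ↦ C
    C ↦ ADB
  step 0 ⇒ step 1: ADBD ⇒ C·C·A·C
    B ↦ A
  step 0 ⇒ step 1: ADBD ⇒ C·C·A·C
    D ↦ C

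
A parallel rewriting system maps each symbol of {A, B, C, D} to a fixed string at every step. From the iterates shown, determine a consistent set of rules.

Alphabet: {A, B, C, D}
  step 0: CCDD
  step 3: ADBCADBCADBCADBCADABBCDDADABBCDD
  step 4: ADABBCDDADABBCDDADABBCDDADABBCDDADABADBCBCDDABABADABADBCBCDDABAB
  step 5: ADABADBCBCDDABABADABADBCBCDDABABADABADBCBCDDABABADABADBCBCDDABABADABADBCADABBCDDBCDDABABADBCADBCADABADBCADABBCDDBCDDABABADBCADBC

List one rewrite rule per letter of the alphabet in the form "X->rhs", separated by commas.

A->AD, B->BC, C->DD, D->AB

  step 4 ⇒ step 5: ADABBCDDADABBCDDADABBCDDADABBCDDADABADBCBCDDABABADABADBCBCDDABAB ⇒ AD·AB·AD·BC·BC·DD·AB·AB·AD·AB·AD·BC·BC·DD·AB·AB·AD·AB·AD·BC·BC·DD·AB·AB·AD·AB·AD·BC·BC·DD·AB·AB·AD·AB·AD·BC·AD·AB·BC·DD·BC·DD·AB·AB·AD·BC·AD·BC·AD·AB·AD·BC·AD·AB·BC·DD·BC·DD·AB·AB·AD·BC·AD·BC
    A ↦ AD
    B ↦ BC
    C ↦ DD
    D ↦ AB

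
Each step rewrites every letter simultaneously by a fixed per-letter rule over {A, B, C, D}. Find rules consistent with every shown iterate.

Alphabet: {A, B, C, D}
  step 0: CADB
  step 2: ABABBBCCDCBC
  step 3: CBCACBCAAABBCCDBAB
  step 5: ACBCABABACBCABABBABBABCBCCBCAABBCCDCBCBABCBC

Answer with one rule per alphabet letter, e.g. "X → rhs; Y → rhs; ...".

A->CBC, B->A, C->B, D->CCD

  step 2 ⇒ step 3: ABABBBCCDCBC ⇒ CBC·A·CBC·A·A·A·B·B·CCD·B·A·B
    A ↦ CBC
    B ↦ A
    C ↦ B
    D ↦ CCD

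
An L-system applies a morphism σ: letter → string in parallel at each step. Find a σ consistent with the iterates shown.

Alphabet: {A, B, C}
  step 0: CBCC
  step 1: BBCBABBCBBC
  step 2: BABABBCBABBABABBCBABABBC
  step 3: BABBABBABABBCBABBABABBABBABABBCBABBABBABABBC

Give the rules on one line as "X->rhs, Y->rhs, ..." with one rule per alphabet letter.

  step 2 ⇒ step 3: BABABBCBABBABABBCBABABBC ⇒ BA·B·BA·B·BA·BA·BBC·BA·B·BA·BA·B·BA·B·BA·BA·BBC·BA·B·BA·B·BA·BA·BBC
    A ↦ B
    B ↦ BA
    C ↦ BBC

A->B, B->BA, C->BBC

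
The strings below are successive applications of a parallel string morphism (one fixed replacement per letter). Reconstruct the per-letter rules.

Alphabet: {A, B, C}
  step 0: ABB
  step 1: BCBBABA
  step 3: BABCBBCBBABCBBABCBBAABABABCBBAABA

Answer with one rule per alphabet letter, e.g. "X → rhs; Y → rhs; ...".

  step 0 ⇒ step 1: ABB ⇒ BCB·BA·BA
    A ↦ BCB
    B ↦ BA
    C ↦ A  (constrained at step 1)

A->BCB, B->BA, C->A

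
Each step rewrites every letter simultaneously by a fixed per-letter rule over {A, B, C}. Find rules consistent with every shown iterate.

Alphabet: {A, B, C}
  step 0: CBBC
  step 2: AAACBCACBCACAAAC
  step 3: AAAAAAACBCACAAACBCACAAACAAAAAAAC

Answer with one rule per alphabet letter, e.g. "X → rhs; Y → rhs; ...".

A->AA, B->BC, C->AC

  step 2 ⇒ step 3: AAACBCACBCACAAAC ⇒ AA·AA·AA·AC·BC·AC·AA·AC·BC·AC·AA·AC·AA·AA·AA·AC
    A ↦ AA
    B ↦ BC
    C ↦ AC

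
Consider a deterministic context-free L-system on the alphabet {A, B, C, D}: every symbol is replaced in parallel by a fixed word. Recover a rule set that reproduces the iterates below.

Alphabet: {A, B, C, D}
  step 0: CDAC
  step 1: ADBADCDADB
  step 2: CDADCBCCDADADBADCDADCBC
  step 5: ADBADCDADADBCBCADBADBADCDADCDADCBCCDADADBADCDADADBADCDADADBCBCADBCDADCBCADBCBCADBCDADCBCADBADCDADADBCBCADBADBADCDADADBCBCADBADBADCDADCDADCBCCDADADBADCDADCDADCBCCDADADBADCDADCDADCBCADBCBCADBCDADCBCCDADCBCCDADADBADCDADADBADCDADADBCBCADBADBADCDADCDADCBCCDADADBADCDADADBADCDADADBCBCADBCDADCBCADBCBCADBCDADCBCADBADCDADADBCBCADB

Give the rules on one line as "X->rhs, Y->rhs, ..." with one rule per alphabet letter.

  step 1 ⇒ step 2: ADBADCDADB ⇒ CD·AD·CBC·CD·AD·ADB·AD·CD·AD·CBC
    A ↦ CD
    B ↦ CBC
    C ↦ ADB
    D ↦ AD

A->CD, B->CBC, C->ADB, D->AD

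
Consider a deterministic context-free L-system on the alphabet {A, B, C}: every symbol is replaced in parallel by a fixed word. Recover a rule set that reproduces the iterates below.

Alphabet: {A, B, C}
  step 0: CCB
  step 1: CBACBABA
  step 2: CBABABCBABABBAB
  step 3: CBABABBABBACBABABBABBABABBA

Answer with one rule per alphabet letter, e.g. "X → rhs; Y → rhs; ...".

A->B, B->BA, C->CBA

  step 2 ⇒ step 3: CBABABCBABABBAB ⇒ CBA·BA·B·BA·B·BA·CBA·BA·B·BA·B·BA·BA·B·BA
    A ↦ B
    B ↦ BA
    C ↦ CBA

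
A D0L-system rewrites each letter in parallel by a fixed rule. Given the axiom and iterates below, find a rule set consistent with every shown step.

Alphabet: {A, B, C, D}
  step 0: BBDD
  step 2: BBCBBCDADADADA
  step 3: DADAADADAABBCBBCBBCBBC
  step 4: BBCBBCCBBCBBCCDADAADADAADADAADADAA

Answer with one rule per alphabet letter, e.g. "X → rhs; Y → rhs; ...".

A->C, B->DA, C->A, D->BB

  step 3 ⇒ step 4: DADAADADAABBCBBCBBCBBC ⇒ BB·C·BB·C·C·BB·C·BB·C·C·DA·DA·A·DA·DA·A·DA·DA·A·DA·DA·A
    A ↦ C
    B ↦ DA
    C ↦ A
    D ↦ BB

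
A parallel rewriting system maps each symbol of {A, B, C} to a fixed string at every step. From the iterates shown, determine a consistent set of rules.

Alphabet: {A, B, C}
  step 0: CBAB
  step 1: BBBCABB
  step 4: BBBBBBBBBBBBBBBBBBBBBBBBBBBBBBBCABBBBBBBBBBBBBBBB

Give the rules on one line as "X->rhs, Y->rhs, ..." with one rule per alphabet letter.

A->CA, B->BB, C->B

  step 0 ⇒ step 1: CBAB ⇒ B·BB·CA·BB
    A ↦ CA
    B ↦ BB
    C ↦ B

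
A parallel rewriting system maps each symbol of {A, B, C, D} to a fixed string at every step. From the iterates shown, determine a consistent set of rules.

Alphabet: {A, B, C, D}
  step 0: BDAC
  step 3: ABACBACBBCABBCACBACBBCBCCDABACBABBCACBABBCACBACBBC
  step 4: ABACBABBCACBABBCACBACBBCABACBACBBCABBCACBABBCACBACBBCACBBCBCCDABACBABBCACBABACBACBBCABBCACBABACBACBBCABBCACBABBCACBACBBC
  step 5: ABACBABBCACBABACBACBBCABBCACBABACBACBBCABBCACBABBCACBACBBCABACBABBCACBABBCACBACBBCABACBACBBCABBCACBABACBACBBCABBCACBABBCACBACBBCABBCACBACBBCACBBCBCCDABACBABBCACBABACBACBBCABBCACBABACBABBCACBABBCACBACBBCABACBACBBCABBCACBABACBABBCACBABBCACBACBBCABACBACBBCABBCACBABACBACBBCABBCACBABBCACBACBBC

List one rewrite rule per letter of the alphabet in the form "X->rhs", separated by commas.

  step 4 ⇒ step 5: ABACBABBCACBABBCACBACBBCABACBACBBCABBCACBABBCACBACBBCACBBCBCCDABACBABBCACBABACBACBBCABBCACBABACBACBBCABBCACBABBCACBACBBC ⇒ AB·ACB·AB·BC·ACB·AB·ACB·ACB·BC·AB·BC·ACB·AB·ACB·ACB·BC·AB·BC·ACB·AB·BC·ACB·ACB·BC·AB·ACB·AB·BC·ACB·AB·BC·ACB·ACB·BC·AB·ACB·ACB·BC·AB·BC·ACB·AB·ACB·ACB·BC·AB·BC·ACB·AB·BC·ACB·ACB·BC·AB·BC·ACB·ACB·BC·ACB·BC·BC·CD·AB·ACB·AB·BC·ACB·AB·ACB·ACB·BC·AB·BC·ACB·AB·ACB·AB·BC·ACB·AB·BC·ACB·ACB·BC·AB·ACB·ACB·BC·AB·BC·ACB·AB·ACB·AB·BC·ACB·AB·BC·ACB·ACB·BC·AB·ACB·ACB·BC·AB·BC·ACB·AB·ACB·ACB·BC·AB·BC·ACB·AB·BC·ACB·ACB·BC
    A ↦ AB
    B ↦ ACB
    C ↦ BC
    D ↦ CD

A->AB, B->ACB, C->BC, D->CD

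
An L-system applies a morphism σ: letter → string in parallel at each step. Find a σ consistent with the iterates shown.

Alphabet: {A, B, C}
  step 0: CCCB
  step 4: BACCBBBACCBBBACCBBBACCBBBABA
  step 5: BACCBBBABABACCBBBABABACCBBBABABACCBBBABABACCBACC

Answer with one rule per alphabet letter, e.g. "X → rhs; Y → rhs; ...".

A->CC, B->BA, C->B

  step 4 ⇒ step 5: BACCBBBACCBBBACCBBBACCBBBABA ⇒ BA·CC·B·B·BA·BA·BA·CC·B·B·BA·BA·BA·CC·B·B·BA·BA·BA·CC·B·B·BA·BA·BA·CC·BA·CC
    A ↦ CC
    B ↦ BA
    C ↦ B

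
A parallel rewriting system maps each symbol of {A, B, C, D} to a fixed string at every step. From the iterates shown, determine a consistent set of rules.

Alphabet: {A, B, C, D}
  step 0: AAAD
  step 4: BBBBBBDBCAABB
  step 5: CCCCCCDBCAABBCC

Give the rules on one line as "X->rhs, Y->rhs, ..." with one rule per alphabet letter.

A->B, B->C, C->AA, D->DB

  step 4 ⇒ step 5: BBBBBBDBCAABB ⇒ C·C·C·C·C·C·DB·C·AA·B·B·C·C
    A ↦ B
    B ↦ C
    C ↦ AA
    D ↦ DB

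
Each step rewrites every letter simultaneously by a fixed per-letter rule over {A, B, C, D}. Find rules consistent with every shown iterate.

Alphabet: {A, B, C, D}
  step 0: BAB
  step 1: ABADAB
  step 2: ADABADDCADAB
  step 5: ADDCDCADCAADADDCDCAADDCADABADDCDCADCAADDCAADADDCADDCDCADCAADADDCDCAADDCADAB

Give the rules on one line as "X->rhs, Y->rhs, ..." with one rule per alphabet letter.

  step 1 ⇒ step 2: ABADAB ⇒ AD·AB·AD·DC·AD·AB
    A ↦ AD
    B ↦ AB
    D ↦ DC
    C ↦ A  (constrained at step 2)

A->AD, B->AB, C->A, D->DC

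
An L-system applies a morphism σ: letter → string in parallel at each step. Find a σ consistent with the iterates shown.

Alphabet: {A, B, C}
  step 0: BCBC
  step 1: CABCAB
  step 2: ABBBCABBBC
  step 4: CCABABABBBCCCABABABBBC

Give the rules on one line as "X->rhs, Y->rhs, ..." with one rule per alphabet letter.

  step 1 ⇒ step 2: CABCAB ⇒ AB·BB·C·AB·BB·C
    A ↦ BB
    B ↦ C
    C ↦ AB

A->BB, B->C, C->AB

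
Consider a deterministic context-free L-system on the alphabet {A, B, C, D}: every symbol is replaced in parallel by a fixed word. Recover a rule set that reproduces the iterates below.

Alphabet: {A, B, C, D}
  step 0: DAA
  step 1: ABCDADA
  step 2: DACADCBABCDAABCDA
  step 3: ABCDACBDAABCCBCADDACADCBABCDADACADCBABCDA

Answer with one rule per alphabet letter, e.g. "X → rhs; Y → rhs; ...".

  step 2 ⇒ step 3: DACADCBABCDAABCDA ⇒ ABC·DA·CB·DA·ABC·CB·CAD·DA·CAD·CB·ABC·DA·DA·CAD·CB·ABC·DA
    A ↦ DA
    B ↦ CAD
    C ↦ CB
    D ↦ ABC

A->DA, B->CAD, C->CB, D->ABC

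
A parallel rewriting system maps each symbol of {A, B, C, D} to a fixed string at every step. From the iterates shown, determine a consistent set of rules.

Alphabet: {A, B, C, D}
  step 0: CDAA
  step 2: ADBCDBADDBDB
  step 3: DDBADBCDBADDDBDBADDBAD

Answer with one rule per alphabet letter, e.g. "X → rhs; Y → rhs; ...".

  step 2 ⇒ step 3: ADBCDBADDBDB ⇒ D·DB·AD·BC·DB·AD·D·DB·DB·AD·DB·AD
    A ↦ D
    B ↦ AD
    C ↦ BC
    D ↦ DB

A->D, B->AD, C->BC, D->DB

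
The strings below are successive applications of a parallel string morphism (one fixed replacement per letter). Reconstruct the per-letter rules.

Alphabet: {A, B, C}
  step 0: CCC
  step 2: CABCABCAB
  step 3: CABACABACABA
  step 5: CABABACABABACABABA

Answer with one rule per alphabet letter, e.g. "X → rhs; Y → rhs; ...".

A->B, B->A, C->CA

  step 2 ⇒ step 3: CABCABCAB ⇒ CA·B·A·CA·B·A·CA·B·A
    A ↦ B
    B ↦ A
    C ↦ CA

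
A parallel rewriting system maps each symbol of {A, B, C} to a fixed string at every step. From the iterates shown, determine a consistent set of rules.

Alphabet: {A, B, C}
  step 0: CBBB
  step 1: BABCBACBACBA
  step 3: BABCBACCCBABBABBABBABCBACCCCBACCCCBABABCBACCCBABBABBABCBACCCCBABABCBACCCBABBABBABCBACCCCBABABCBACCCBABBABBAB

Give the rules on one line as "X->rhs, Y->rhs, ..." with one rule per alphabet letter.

  step 0 ⇒ step 1: CBBB ⇒ BAB·CBA·CBA·CBA
    B ↦ CBA
    C ↦ BAB
    A ↦ CCC  (constrained at step 1)

A->CCC, B->CBA, C->BAB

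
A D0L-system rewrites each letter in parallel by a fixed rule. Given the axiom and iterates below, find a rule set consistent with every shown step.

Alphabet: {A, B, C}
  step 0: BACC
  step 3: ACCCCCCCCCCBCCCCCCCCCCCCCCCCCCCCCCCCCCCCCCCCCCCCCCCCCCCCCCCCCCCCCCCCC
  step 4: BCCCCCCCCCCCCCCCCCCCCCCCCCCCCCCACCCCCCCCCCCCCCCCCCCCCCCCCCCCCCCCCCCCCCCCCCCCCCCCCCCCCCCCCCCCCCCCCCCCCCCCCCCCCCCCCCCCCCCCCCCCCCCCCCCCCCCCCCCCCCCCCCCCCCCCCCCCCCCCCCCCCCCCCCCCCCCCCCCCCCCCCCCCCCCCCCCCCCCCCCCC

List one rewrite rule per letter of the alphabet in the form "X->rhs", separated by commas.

  step 3 ⇒ step 4: ACCCCCCCCCCBCCCCCCCCCCCCCCCCCCCCCCCCCCCCCCCCCCCCCCCCCCCCCCCCCCCCCCCCC ⇒ B·CCC·CCC·CCC·CCC·CCC·CCC·CCC·CCC·CCC·CCC·AC·CCC·CCC·CCC·CCC·CCC·CCC·CCC·CCC·CCC·CCC·CCC·CCC·CCC·CCC·CCC·CCC·CCC·CCC·CCC·CCC·CCC·CCC·CCC·CCC·CCC·CCC·CCC·CCC·CCC·CCC·CCC·CCC·CCC·CCC·CCC·CCC·CCC·CCC·CCC·CCC·CCC·CCC·CCC·CCC·CCC·CCC·CCC·CCC·CCC·CCC·CCC·CCC·CCC·CCC·CCC·CCC·CCC
    A ↦ B
    B ↦ AC
    C ↦ CCC

A->B, B->AC, C->CCC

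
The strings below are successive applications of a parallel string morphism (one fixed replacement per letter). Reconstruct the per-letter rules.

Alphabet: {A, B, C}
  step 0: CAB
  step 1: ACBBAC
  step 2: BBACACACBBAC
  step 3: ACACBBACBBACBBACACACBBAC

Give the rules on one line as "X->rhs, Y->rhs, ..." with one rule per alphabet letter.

A->BB, B->AC, C->AC

  step 2 ⇒ step 3: BBACACACBBAC ⇒ AC·AC·BB·AC·BB·AC·BB·AC·AC·AC·BB·AC
    A ↦ BB
    B ↦ AC
    C ↦ AC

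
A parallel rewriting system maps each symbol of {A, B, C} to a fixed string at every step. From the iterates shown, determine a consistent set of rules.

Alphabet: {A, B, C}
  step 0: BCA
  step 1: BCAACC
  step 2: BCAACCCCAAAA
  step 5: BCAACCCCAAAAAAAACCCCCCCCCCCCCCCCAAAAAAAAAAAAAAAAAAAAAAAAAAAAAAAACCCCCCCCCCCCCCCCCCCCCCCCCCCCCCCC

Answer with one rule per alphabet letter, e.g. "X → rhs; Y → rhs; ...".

A->CC, B->BC, C->AA

  step 1 ⇒ step 2: BCAACC ⇒ BC·AA·CC·CC·AA·AA
    A ↦ CC
    B ↦ BC
    C ↦ AA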